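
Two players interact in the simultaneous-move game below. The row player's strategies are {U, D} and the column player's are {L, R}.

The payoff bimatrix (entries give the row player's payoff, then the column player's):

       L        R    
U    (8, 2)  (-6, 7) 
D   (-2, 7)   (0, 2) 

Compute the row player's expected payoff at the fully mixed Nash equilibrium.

First find q, the probability the column player plays L, from the row player's indifference between U and D: 8q − 6(1−q) = −2q, giving q = 3/8.
Since the row player is indifferent in equilibrium, the row player's expected payoff equals the payoff from either row against (3/8, 5/8). Using U: 8(3/8) − 6(5/8) = -3/4.

-3/4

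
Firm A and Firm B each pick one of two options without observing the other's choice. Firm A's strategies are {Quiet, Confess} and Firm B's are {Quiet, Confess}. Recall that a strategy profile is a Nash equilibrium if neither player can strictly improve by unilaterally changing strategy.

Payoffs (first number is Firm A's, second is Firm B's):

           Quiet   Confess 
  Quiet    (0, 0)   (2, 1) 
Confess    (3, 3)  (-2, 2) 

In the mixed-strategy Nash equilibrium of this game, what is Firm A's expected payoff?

6/7

First find q, the probability Firm B plays Quiet, from Firm A's indifference between Quiet and Confess: 2(1−q) = 3q − 2(1−q), giving q = 4/7.
Since Firm A is indifferent in equilibrium, Firm A's expected payoff equals the payoff from either row against (4/7, 3/7). Using Quiet: 2(3/7) = 6/7.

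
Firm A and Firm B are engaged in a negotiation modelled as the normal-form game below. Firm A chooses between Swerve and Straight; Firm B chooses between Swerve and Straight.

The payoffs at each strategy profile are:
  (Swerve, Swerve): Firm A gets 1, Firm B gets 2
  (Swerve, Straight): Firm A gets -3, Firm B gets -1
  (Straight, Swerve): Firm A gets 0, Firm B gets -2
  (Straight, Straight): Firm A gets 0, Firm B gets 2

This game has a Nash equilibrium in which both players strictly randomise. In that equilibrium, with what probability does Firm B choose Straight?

Let q be the probability that Firm B plays Swerve. In a completely mixed equilibrium, Firm A must be indifferent between Swerve and Straight.
Firm A's expected payoff from Swerve is q − 3(1−q); from Straight it is 0.
Setting these equal: 4q − 3 = 0, so q = 3/4.
Therefore Firm B plays Straight with probability 1 − 3/4 = 1/4.

1/4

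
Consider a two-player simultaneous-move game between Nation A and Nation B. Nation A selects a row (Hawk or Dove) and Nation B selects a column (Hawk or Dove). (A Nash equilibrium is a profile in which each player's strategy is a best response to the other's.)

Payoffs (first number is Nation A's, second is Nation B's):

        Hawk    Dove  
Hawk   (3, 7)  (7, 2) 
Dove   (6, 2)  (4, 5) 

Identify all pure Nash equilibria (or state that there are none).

(Hawk, Hawk): Nation A prefers Dove (6 > 3) — not an equilibrium.
(Hawk, Dove): Nation B prefers Hawk (7 > 2) — not an equilibrium.
(Dove, Hawk): Nation B prefers Dove (5 > 2) — not an equilibrium.
(Dove, Dove): Nation A prefers Hawk (7 > 4) — not an equilibrium.

none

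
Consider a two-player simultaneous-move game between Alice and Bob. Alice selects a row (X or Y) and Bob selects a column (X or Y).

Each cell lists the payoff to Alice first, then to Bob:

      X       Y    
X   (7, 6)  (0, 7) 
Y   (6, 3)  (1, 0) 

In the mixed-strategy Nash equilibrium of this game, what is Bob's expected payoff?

First find x, the probability Alice plays X, from Bob's indifference between X and Y: 6x + 3(1−x) = 7x, giving x = 3/4.
Since Bob is indifferent in equilibrium, Bob's expected payoff equals the payoff from either column against (3/4, 1/4). Using X: 6(3/4) + 3(1/4) = 21/4.

21/4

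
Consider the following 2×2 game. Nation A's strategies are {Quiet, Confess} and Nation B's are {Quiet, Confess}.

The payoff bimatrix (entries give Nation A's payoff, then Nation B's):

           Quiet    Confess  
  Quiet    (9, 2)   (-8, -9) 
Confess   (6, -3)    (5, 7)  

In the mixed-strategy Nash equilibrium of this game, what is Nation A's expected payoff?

First find y, the probability Nation B plays Quiet, from Nation A's indifference between Quiet and Confess: 9y − 8(1−y) = 6y + 5(1−y), giving y = 13/16.
Since Nation A is indifferent in equilibrium, Nation A's expected payoff equals the payoff from either row against (13/16, 3/16). Using Quiet: 9(13/16) − 8(3/16) = 93/16.

93/16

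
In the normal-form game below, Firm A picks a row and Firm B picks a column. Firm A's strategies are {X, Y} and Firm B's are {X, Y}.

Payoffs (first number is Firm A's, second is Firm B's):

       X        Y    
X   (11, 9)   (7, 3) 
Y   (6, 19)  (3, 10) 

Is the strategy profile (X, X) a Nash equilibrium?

Yes

At (X, X), Firm A earns 11; switching to Y would give 6, so Firm A has no profitable deviation.
Firm B earns 9; switching to Y would give 3, so Firm B has no profitable deviation.
Neither player can gain by a unilateral deviation, so this profile is a Nash equilibrium.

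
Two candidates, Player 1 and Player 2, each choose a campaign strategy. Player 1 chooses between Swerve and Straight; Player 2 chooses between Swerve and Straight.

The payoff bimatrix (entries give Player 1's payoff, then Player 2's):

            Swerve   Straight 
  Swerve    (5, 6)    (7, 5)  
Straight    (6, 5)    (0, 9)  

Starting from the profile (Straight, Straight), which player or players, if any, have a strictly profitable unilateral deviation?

Player 1

Player 1 at (Straight, Straight) earns 0; deviating to Swerve yields 7 — a strict improvement.
Player 2 earns 9; deviating to Swerve yields 5 — not better.
Only Player 1 has a strictly profitable deviation.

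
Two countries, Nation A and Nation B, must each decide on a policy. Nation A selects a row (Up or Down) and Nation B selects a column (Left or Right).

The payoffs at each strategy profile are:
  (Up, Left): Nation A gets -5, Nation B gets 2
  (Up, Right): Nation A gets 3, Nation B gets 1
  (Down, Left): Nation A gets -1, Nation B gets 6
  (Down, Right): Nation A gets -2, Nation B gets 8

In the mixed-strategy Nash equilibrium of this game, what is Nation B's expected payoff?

First find x, the probability Nation A plays Up, from Nation B's indifference between Left and Right: 2x + 6(1−x) = x + 8(1−x), giving x = 2/3.
Since Nation B is indifferent in equilibrium, Nation B's expected payoff equals the payoff from either column against (2/3, 1/3). Using Left: 2(2/3) + 6(1/3) = 10/3.

10/3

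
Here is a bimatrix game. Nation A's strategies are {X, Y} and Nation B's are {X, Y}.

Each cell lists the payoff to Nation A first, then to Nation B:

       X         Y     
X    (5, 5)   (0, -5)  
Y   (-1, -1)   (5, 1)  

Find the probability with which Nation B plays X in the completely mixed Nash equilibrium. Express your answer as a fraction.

Let y be the probability that Nation B plays X. In a completely mixed equilibrium, Nation A must be indifferent between X and Y.
Nation A's expected payoff from X is 5y; from Y it is −y + 5(1−y).
Setting these equal: 5y = −6y + 5, so y = 5/11.

5/11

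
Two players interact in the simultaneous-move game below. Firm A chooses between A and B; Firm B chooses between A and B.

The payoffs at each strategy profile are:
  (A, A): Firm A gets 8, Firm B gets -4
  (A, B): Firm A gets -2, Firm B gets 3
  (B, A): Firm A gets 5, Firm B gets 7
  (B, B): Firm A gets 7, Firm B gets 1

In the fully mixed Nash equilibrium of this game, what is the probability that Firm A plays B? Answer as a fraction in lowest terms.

7/13

Let x be the probability that Firm A plays A. In a completely mixed equilibrium, Firm B must be indifferent between A and B.
Firm B's expected payoff from A is −4x + 7(1−x); from B it is 3x + (1−x).
Setting these equal: −11x + 7 = 2x + 1, so x = 6/13.
Therefore Firm A plays B with probability 1 − 6/13 = 7/13.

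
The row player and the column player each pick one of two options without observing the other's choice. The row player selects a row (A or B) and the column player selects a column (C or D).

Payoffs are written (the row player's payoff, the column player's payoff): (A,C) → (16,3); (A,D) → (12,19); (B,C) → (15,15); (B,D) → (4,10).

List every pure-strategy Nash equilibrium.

(A, D)

(A, C): the column player prefers D (19 > 3) — not an equilibrium.
(A, D): the row player gets 12 ≥ 4 from B, and the column player gets 19 ≥ 3 from C — Nash equilibrium.
(B, C): the row player prefers A (16 > 15) — not an equilibrium.
(B, D): the row player prefers A (12 > 4); the column player prefers C (15 > 10) — not an equilibrium.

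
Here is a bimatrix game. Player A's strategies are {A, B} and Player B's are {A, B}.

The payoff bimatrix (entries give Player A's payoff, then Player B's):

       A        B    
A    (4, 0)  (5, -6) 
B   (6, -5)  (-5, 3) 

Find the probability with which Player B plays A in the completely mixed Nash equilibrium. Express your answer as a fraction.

Let y be the probability that Player B plays A. In a completely mixed equilibrium, Player A must be indifferent between A and B.
Player A's expected payoff from A is 4y + 5(1−y); from B it is 6y − 5(1−y).
Setting these equal: −y + 5 = 11y − 5, so y = 5/6.

5/6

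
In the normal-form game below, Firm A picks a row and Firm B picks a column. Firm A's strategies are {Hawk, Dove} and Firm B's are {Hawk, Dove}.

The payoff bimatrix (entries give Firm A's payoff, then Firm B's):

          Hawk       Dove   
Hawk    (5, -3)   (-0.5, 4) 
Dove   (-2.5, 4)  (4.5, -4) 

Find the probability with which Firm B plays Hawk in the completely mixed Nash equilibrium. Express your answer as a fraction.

2/5

Let c be the probability that Firm B plays Hawk. In a completely mixed equilibrium, Firm A must be indifferent between Hawk and Dove.
Firm A's expected payoff from Hawk is 5c − 0.5(1−c); from Dove it is −2.5c + 4.5(1−c).
Setting these equal: 5.5c − 0.5 = −7c + 4.5, so c = 2/5.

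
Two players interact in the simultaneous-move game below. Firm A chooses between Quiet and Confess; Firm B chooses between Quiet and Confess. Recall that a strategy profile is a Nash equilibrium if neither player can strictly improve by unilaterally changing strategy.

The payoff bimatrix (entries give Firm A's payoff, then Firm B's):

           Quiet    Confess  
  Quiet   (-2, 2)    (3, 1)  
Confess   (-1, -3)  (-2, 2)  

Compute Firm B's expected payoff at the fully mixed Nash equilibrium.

First find p, the probability Firm A plays Quiet, from Firm B's indifference between Quiet and Confess: 2p − 3(1−p) = p + 2(1−p), giving p = 5/6.
Since Firm B is indifferent in equilibrium, Firm B's expected payoff equals the payoff from either column against (5/6, 1/6). Using Quiet: 2(5/6) − 3(1/6) = 7/6.

7/6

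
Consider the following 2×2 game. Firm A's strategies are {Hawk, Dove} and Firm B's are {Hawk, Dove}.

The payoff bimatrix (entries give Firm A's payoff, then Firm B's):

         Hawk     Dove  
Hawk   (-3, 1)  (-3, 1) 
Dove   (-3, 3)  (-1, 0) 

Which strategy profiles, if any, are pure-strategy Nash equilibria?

(Hawk, Hawk) and (Dove, Hawk)

(Hawk, Hawk): Firm A gets -3 ≥ -3 from Dove, and Firm B gets 1 ≥ 1 from Dove — Nash equilibrium.
(Hawk, Dove): Firm A prefers Dove (-1 > -3) — not an equilibrium.
(Dove, Hawk): Firm A gets -3 ≥ -3 from Hawk, and Firm B gets 3 ≥ 0 from Dove — Nash equilibrium.
(Dove, Dove): Firm B prefers Hawk (3 > 0) — not an equilibrium.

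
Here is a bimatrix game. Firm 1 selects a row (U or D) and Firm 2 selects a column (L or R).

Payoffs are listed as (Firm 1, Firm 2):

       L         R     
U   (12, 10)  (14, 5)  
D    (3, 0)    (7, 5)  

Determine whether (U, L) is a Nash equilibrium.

Yes

At (U, L), Firm 1 earns 12; switching to D would give 3, so Firm 1 has no profitable deviation.
Firm 2 earns 10; switching to R would give 5, so Firm 2 has no profitable deviation.
Neither player can gain by a unilateral deviation, so this profile is a Nash equilibrium.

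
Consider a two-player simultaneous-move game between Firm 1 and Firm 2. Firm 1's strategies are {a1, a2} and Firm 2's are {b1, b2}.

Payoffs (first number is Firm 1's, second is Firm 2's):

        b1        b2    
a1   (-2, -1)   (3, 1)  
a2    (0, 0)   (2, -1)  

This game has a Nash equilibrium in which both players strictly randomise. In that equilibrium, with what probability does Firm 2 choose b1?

Let c be the probability that Firm 2 plays b1. In a completely mixed equilibrium, Firm 1 must be indifferent between a1 and a2.
Firm 1's expected payoff from a1 is −2c + 3(1−c); from a2 it is 2(1−c).
Setting these equal: −5c + 3 = −2c + 2, so c = 1/3.

1/3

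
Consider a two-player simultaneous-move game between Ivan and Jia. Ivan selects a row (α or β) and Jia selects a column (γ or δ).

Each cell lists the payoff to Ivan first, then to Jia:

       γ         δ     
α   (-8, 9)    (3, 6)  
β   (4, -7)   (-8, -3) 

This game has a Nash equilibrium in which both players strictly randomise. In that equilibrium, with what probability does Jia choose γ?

Let c be the probability that Jia plays γ. In a completely mixed equilibrium, Ivan must be indifferent between α and β.
Ivan's expected payoff from α is −8c + 3(1−c); from β it is 4c − 8(1−c).
Setting these equal: −11c + 3 = 12c − 8, so c = 11/23.

11/23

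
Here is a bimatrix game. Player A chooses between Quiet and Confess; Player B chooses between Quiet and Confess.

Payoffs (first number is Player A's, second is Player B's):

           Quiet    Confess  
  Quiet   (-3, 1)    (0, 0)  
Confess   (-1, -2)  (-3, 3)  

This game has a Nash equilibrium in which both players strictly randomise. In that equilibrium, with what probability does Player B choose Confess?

Let y be the probability that Player B plays Quiet. In a completely mixed equilibrium, Player A must be indifferent between Quiet and Confess.
Player A's expected payoff from Quiet is −3y; from Confess it is −y − 3(1−y).
Setting these equal: −3y = 2y − 3, so y = 3/5.
Therefore Player B plays Confess with probability 1 − 3/5 = 2/5.

2/5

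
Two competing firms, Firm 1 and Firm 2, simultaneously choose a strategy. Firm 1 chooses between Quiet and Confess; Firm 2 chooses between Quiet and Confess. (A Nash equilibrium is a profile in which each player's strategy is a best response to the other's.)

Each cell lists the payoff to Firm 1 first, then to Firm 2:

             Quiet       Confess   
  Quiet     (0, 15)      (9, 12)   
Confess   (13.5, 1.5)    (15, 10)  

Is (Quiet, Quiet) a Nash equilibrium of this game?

No

At (Quiet, Quiet), Firm 1 earns 0; switching to Confess would give 13.5, so Firm 1 would deviate.
Firm 2 earns 15; switching to Confess would give 12, so Firm 2 has no profitable deviation.
Since at least one player can profitably deviate, this is not a Nash equilibrium.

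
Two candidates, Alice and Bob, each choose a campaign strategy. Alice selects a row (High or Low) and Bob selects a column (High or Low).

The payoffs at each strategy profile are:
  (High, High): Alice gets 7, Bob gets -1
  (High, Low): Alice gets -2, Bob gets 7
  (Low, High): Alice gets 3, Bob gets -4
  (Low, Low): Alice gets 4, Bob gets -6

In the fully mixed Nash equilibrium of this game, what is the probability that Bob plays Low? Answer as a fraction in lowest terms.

2/5

Let c be the probability that Bob plays High. In a completely mixed equilibrium, Alice must be indifferent between High and Low.
Alice's expected payoff from High is 7c − 2(1−c); from Low it is 3c + 4(1−c).
Setting these equal: 9c − 2 = −c + 4, so c = 3/5.
Therefore Bob plays Low with probability 1 − 3/5 = 2/5.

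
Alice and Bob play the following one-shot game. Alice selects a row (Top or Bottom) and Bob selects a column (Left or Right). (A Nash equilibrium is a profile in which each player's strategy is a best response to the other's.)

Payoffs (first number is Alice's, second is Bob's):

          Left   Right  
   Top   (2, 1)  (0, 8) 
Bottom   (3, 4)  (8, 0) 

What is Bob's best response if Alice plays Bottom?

Against Bottom, Bob earns 4 from Left and 0 from Right.
So Left is the best response.

Left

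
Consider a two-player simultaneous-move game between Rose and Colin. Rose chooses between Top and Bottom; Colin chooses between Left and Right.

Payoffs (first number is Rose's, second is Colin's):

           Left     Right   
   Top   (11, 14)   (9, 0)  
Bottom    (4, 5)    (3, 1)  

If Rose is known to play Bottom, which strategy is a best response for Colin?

Against Bottom, Colin earns 5 from Left and 1 from Right.
So Left is the best response.

Left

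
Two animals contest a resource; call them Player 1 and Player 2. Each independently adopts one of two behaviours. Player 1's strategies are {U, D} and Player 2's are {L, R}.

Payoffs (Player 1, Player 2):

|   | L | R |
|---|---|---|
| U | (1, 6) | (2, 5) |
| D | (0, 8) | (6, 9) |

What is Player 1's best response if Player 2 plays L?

Against L, Player 1 earns 1 from U and 0 from D.
So U is the best response.

U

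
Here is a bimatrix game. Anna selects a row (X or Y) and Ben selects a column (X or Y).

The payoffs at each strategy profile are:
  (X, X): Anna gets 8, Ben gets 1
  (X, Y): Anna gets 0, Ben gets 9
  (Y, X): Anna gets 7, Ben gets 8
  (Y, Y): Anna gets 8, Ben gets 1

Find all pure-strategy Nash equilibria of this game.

(X, X): Ben prefers Y (9 > 1) — not an equilibrium.
(X, Y): Anna prefers Y (8 > 0) — not an equilibrium.
(Y, X): Anna prefers X (8 > 7) — not an equilibrium.
(Y, Y): Ben prefers X (8 > 1) — not an equilibrium.

none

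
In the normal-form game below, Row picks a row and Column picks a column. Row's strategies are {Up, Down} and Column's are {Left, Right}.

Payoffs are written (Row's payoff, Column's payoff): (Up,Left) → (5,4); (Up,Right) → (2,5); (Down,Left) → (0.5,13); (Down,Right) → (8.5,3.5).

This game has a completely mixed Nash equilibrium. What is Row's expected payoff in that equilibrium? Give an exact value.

83/22

First find q, the probability Column plays Left, from Row's indifference between Up and Down: 5q + 2(1−q) = 0.5q + 8.5(1−q), giving q = 13/22.
Since Row is indifferent in equilibrium, Row's expected payoff equals the payoff from either row against (13/22, 9/22). Using Up: 5(13/22) + 2(9/22) = 83/22.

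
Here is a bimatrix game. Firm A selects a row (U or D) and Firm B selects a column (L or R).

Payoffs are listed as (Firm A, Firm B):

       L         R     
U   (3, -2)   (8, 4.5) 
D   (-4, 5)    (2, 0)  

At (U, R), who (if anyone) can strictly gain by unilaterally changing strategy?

Neither

Firm A at (U, R) earns 8; deviating to D yields 2 — not better.
Firm B earns 4.5; deviating to L yields -2 — not better.
Neither player can strictly improve; the profile is a Nash equilibrium.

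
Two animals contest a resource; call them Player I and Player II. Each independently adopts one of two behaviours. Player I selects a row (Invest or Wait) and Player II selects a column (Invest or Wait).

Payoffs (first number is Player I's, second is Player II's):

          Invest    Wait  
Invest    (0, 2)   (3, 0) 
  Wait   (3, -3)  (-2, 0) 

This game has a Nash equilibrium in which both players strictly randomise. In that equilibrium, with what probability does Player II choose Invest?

5/8

Let q be the probability that Player II plays Invest. In a completely mixed equilibrium, Player I must be indifferent between Invest and Wait.
Player I's expected payoff from Invest is 3(1−q); from Wait it is 3q − 2(1−q).
Setting these equal: −3q + 3 = 5q − 2, so q = 5/8.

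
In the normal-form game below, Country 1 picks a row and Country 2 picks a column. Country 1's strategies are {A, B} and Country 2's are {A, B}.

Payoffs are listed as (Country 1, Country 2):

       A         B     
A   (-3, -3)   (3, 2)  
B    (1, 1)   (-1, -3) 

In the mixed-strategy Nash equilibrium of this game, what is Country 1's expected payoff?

0

First find y, the probability Country 2 plays A, from Country 1's indifference between A and B: −3y + 3(1−y) = y − (1−y), giving y = 1/2.
Since Country 1 is indifferent in equilibrium, Country 1's expected payoff equals the payoff from either row against (1/2, 1/2). Using A: −3(1/2) + 3(1/2) = 0.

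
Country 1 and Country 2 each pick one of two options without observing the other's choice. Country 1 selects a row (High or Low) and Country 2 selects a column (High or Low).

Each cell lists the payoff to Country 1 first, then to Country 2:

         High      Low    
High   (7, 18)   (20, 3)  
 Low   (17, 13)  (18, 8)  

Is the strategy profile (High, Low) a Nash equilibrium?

At (High, Low), Country 1 earns 20; switching to Low would give 18, so Country 1 has no profitable deviation.
Country 2 earns 3; switching to High would give 18, so Country 2 would deviate.
Since at least one player can profitably deviate, this is not a Nash equilibrium.

No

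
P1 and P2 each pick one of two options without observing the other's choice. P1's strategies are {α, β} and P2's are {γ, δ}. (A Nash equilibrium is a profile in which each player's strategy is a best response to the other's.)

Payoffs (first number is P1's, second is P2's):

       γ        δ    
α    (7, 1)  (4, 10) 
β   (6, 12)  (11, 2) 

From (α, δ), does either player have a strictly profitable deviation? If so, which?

P1

P1 at (α, δ) earns 4; deviating to β yields 11 — a strict improvement.
P2 earns 10; deviating to γ yields 1 — not better.
Only P1 has a strictly profitable deviation.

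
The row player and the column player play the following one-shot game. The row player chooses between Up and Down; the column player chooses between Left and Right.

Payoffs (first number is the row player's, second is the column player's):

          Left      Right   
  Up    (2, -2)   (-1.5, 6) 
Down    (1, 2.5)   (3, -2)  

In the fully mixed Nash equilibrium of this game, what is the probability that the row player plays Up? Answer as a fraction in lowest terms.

9/25

Let r be the probability that the row player plays Up. In a completely mixed equilibrium, the column player must be indifferent between Left and Right.
The column player's expected payoff from Left is −2r + 2.5(1−r); from Right it is 6r − 2(1−r).
Setting these equal: −4.5r + 2.5 = 8r − 2, so r = 9/25.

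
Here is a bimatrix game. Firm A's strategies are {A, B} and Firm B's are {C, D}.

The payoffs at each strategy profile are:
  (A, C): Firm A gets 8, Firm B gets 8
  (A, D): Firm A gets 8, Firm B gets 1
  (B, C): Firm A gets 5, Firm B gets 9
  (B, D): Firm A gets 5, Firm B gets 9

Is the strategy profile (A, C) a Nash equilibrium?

Yes

At (A, C), Firm A earns 8; switching to B would give 5, so Firm A has no profitable deviation.
Firm B earns 8; switching to D would give 1, so Firm B has no profitable deviation.
Neither player can gain by a unilateral deviation, so this profile is a Nash equilibrium.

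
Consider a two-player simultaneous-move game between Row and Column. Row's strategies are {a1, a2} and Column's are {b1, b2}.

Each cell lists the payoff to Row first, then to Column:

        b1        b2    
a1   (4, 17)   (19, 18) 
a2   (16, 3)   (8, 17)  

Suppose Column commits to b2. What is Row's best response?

Against b2, Row earns 19 from a1 and 8 from a2.
So a1 is the best response.

a1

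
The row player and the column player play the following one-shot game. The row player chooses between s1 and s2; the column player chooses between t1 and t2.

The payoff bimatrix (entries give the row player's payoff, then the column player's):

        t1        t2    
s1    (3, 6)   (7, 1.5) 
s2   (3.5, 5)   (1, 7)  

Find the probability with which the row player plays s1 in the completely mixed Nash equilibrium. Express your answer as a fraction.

4/13

Let r be the probability that the row player plays s1. In a completely mixed equilibrium, the column player must be indifferent between t1 and t2.
The column player's expected payoff from t1 is 6r + 5(1−r); from t2 it is 1.5r + 7(1−r).
Setting these equal: r + 5 = −5.5r + 7, so r = 4/13.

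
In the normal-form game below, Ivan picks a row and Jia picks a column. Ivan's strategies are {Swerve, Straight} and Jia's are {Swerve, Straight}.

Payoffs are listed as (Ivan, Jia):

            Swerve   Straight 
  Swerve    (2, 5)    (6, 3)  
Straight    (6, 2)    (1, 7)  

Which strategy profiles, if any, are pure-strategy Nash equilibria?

none

(Swerve, Swerve): Ivan prefers Straight (6 > 2) — not an equilibrium.
(Swerve, Straight): Jia prefers Swerve (5 > 3) — not an equilibrium.
(Straight, Swerve): Jia prefers Straight (7 > 2) — not an equilibrium.
(Straight, Straight): Ivan prefers Swerve (6 > 1) — not an equilibrium.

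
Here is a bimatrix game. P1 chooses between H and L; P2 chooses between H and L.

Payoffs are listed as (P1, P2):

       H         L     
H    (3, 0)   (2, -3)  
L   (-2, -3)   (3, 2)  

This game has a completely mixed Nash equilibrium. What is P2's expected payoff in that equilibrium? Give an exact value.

-9/8

First find x, the probability P1 plays H, from P2's indifference between H and L: −3(1−x) = −3x + 2(1−x), giving x = 5/8.
Since P2 is indifferent in equilibrium, P2's expected payoff equals the payoff from either column against (5/8, 3/8). Using H: −3(3/8) = -9/8.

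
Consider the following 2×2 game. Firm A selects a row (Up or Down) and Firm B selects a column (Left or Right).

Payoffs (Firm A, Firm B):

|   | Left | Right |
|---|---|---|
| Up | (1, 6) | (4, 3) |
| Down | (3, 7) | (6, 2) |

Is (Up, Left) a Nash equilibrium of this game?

No

At (Up, Left), Firm A earns 1; switching to Down would give 3, so Firm A would deviate.
Firm B earns 6; switching to Right would give 3, so Firm B has no profitable deviation.
Since at least one player can profitably deviate, this is not a Nash equilibrium.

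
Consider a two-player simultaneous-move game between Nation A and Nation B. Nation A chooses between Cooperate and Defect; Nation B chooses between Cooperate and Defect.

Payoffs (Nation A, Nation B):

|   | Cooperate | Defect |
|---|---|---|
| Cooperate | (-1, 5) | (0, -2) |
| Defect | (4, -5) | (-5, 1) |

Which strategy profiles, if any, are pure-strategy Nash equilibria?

(Cooperate, Cooperate): Nation A prefers Defect (4 > -1) — not an equilibrium.
(Cooperate, Defect): Nation B prefers Cooperate (5 > -2) — not an equilibrium.
(Defect, Cooperate): Nation B prefers Defect (1 > -5) — not an equilibrium.
(Defect, Defect): Nation A prefers Cooperate (0 > -5) — not an equilibrium.

none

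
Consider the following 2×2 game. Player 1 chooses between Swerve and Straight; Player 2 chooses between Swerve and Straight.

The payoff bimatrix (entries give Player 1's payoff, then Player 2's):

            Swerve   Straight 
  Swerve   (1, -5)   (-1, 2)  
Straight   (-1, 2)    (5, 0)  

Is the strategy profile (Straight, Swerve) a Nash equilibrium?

No

At (Straight, Swerve), Player 1 earns -1; switching to Swerve would give 1, so Player 1 would deviate.
Player 2 earns 2; switching to Straight would give 0, so Player 2 has no profitable deviation.
Since at least one player can profitably deviate, this is not a Nash equilibrium.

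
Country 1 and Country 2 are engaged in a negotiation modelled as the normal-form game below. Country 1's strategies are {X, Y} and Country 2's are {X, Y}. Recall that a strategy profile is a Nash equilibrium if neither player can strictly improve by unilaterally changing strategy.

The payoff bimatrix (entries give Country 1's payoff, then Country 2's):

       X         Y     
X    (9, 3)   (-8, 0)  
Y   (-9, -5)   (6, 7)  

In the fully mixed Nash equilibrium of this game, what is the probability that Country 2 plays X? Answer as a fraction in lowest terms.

7/16

Let y be the probability that Country 2 plays X. In a completely mixed equilibrium, Country 1 must be indifferent between X and Y.
Country 1's expected payoff from X is 9y − 8(1−y); from Y it is −9y + 6(1−y).
Setting these equal: 17y − 8 = −15y + 6, so y = 7/16.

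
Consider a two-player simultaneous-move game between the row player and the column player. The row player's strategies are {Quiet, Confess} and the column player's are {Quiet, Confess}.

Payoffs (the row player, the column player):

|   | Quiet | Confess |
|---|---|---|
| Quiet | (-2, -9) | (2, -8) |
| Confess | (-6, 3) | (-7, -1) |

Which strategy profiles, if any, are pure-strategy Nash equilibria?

(Quiet, Quiet): the column player prefers Confess (-8 > -9) — not an equilibrium.
(Quiet, Confess): the row player gets 2 ≥ -7 from Confess, and the column player gets -8 ≥ -9 from Quiet — Nash equilibrium.
(Confess, Quiet): the row player prefers Quiet (-2 > -6) — not an equilibrium.
(Confess, Confess): the row player prefers Quiet (2 > -7); the column player prefers Quiet (3 > -1) — not an equilibrium.

(Quiet, Confess)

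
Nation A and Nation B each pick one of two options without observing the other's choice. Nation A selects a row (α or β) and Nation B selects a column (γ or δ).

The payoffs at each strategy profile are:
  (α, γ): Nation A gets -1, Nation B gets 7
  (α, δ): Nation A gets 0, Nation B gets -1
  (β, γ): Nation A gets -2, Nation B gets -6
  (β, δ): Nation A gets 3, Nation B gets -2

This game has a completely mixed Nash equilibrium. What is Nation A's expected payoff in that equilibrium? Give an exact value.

-3/4

First find y, the probability Nation B plays γ, from Nation A's indifference between α and β: −y = −2y + 3(1−y), giving y = 3/4.
Since Nation A is indifferent in equilibrium, Nation A's expected payoff equals the payoff from either row against (3/4, 1/4). Using α: −(3/4) = -3/4.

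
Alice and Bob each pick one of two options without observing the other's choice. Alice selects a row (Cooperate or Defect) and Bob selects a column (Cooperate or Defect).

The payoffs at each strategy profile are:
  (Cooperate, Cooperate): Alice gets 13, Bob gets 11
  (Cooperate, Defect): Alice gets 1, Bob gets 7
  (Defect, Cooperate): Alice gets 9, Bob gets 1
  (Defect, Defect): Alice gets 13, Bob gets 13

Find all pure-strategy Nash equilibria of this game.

(Cooperate, Cooperate) and (Defect, Defect)

(Cooperate, Cooperate): Alice gets 13 ≥ 9 from Defect, and Bob gets 11 ≥ 7 from Defect — Nash equilibrium.
(Cooperate, Defect): Alice prefers Defect (13 > 1); Bob prefers Cooperate (11 > 7) — not an equilibrium.
(Defect, Cooperate): Alice prefers Cooperate (13 > 9); Bob prefers Defect (13 > 1) — not an equilibrium.
(Defect, Defect): Alice gets 13 ≥ 1 from Cooperate, and Bob gets 13 ≥ 1 from Cooperate — Nash equilibrium.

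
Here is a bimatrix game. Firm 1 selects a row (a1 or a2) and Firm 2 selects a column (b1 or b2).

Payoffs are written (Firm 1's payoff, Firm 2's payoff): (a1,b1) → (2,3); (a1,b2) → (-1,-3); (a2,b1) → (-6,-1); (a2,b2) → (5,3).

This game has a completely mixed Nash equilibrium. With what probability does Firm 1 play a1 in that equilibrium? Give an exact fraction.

Let p be the probability that Firm 1 plays a1. In a completely mixed equilibrium, Firm 2 must be indifferent between b1 and b2.
Firm 2's expected payoff from b1 is 3p − (1−p); from b2 it is −3p + 3(1−p).
Setting these equal: 4p − 1 = −6p + 3, so p = 2/5.

2/5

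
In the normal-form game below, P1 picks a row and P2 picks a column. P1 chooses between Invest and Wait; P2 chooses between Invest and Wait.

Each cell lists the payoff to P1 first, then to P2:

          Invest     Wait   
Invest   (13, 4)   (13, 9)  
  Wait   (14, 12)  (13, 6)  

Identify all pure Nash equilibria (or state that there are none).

(Invest, Wait) and (Wait, Invest)

(Invest, Invest): P1 prefers Wait (14 > 13); P2 prefers Wait (9 > 4) — not an equilibrium.
(Invest, Wait): P1 gets 13 ≥ 13 from Wait, and P2 gets 9 ≥ 4 from Invest — Nash equilibrium.
(Wait, Invest): P1 gets 14 ≥ 13 from Invest, and P2 gets 12 ≥ 6 from Wait — Nash equilibrium.
(Wait, Wait): P2 prefers Invest (12 > 6) — not an equilibrium.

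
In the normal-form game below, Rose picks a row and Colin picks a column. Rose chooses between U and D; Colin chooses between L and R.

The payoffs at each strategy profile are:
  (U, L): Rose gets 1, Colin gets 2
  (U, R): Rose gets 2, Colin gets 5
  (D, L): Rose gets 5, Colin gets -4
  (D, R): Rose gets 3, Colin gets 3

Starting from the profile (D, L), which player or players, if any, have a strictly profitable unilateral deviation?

Rose at (D, L) earns 5; deviating to U yields 1 — not better.
Colin earns -4; deviating to R yields 3 — a strict improvement.
Only Colin has a strictly profitable deviation.

Colin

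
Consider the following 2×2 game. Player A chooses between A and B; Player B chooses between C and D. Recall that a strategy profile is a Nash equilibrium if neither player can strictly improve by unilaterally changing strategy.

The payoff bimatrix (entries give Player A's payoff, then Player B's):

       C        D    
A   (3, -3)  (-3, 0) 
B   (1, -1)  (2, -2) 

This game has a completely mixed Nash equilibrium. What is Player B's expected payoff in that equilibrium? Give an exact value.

First find p, the probability Player A plays A, from Player B's indifference between C and D: −3p − (1−p) = −2(1−p), giving p = 1/4.
Since Player B is indifferent in equilibrium, Player B's expected payoff equals the payoff from either column against (1/4, 3/4). Using C: −3(1/4) − (3/4) = -3/2.

-3/2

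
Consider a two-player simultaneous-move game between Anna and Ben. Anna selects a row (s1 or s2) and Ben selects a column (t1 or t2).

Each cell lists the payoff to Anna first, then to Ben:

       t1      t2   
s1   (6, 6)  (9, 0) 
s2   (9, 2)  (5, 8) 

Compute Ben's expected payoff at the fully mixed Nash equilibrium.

First find x, the probability Anna plays s1, from Ben's indifference between t1 and t2: 6x + 2(1−x) = 8(1−x), giving x = 1/2.
Since Ben is indifferent in equilibrium, Ben's expected payoff equals the payoff from either column against (1/2, 1/2). Using t1: 6(1/2) + 2(1/2) = 4.

4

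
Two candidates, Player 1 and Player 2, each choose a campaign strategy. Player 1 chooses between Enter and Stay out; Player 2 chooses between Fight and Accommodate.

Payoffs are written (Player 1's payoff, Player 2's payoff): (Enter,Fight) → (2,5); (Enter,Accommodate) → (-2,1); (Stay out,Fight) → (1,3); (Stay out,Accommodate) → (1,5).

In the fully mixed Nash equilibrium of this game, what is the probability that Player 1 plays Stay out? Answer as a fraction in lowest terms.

2/3

Let r be the probability that Player 1 plays Enter. In a completely mixed equilibrium, Player 2 must be indifferent between Fight and Accommodate.
Player 2's expected payoff from Fight is 5r + 3(1−r); from Accommodate it is r + 5(1−r).
Setting these equal: 2r + 3 = −4r + 5, so r = 1/3.
Therefore Player 1 plays Stay out with probability 1 − 1/3 = 2/3.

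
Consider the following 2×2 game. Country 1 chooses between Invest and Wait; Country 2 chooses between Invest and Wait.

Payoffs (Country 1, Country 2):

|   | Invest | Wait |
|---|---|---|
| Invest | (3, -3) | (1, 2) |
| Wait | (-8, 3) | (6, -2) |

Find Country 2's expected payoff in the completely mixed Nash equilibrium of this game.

First find p, the probability Country 1 plays Invest, from Country 2's indifference between Invest and Wait: −3p + 3(1−p) = 2p − 2(1−p), giving p = 1/2.
Since Country 2 is indifferent in equilibrium, Country 2's expected payoff equals the payoff from either column against (1/2, 1/2). Using Invest: −3(1/2) + 3(1/2) = 0.

0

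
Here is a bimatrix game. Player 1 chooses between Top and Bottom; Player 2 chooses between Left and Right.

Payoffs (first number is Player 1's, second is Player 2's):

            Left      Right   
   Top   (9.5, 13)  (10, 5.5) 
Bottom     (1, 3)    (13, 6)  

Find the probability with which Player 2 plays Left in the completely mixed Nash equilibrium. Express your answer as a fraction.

6/23

Let q be the probability that Player 2 plays Left. In a completely mixed equilibrium, Player 1 must be indifferent between Top and Bottom.
Player 1's expected payoff from Top is 9.5q + 10(1−q); from Bottom it is q + 13(1−q).
Setting these equal: −0.5q + 10 = −12q + 13, so q = 6/23.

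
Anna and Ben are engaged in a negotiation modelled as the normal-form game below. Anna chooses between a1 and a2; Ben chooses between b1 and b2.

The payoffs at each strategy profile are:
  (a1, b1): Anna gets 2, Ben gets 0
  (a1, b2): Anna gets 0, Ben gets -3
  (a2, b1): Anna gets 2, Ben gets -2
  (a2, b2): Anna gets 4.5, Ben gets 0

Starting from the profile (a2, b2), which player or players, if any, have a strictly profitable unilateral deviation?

Neither

Anna at (a2, b2) earns 4.5; deviating to a1 yields 0 — not better.
Ben earns 0; deviating to b1 yields -2 — not better.
Neither player can strictly improve; the profile is a Nash equilibrium.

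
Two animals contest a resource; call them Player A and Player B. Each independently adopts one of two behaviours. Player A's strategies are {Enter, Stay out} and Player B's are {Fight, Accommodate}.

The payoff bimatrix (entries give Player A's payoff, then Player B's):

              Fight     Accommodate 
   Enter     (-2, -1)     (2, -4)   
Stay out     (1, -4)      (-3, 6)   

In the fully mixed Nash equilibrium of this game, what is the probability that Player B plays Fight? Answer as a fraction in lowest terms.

5/8

Let c be the probability that Player B plays Fight. In a completely mixed equilibrium, Player A must be indifferent between Enter and Stay out.
Player A's expected payoff from Enter is −2c + 2(1−c); from Stay out it is c − 3(1−c).
Setting these equal: −4c + 2 = 4c − 3, so c = 5/8.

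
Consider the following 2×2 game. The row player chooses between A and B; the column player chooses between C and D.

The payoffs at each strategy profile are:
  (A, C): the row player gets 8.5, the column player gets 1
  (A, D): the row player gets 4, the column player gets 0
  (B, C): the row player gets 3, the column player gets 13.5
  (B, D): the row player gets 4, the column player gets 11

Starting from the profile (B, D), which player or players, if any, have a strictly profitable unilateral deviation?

The row player at (B, D) earns 4; deviating to A yields 4 — not better.
The column player earns 11; deviating to C yields 13.5 — a strict improvement.
Only the column player has a strictly profitable deviation.

The column player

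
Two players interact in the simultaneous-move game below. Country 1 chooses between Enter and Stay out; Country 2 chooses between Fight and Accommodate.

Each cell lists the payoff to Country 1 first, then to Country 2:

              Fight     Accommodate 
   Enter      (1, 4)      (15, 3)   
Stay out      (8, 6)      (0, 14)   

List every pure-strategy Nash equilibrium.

(Enter, Fight): Country 1 prefers Stay out (8 > 1) — not an equilibrium.
(Enter, Accommodate): Country 2 prefers Fight (4 > 3) — not an equilibrium.
(Stay out, Fight): Country 2 prefers Accommodate (14 > 6) — not an equilibrium.
(Stay out, Accommodate): Country 1 prefers Enter (15 > 0) — not an equilibrium.

none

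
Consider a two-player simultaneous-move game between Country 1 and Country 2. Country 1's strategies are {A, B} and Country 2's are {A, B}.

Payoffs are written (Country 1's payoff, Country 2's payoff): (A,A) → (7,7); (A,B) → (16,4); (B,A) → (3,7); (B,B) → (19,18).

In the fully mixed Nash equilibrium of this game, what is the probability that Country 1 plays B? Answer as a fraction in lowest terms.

3/14

Let p be the probability that Country 1 plays A. In a completely mixed equilibrium, Country 2 must be indifferent between A and B.
Country 2's expected payoff from A is 7p + 7(1−p); from B it is 4p + 18(1−p).
Setting these equal: 7 = −14p + 18, so p = 11/14.
Therefore Country 1 plays B with probability 1 − 11/14 = 3/14.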